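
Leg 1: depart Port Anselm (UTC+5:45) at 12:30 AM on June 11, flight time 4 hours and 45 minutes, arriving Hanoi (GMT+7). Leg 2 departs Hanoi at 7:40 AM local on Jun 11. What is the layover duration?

Convert departure to UTC: 12:30 AM − 5:45 = 6:45 PM UTC on Jun 10.
Add 4 hours 45 minutes flight time → 11:30 PM UTC.
Hanoi is UTC+7:00, so local arrival = 11:30 PM + 7:00 = 6:30 AM on Jun 11.
Layover = 7:40 AM − 6:30 AM = 1 hour 10 minutes.

1 hour 10 minutes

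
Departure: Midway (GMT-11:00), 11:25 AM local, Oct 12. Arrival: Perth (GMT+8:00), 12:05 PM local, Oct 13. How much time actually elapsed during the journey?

Departure in UTC: 11:25 AM + 11:00 = 10:25 PM on Oct 12.
Arrival in UTC: 12:05 PM − 8:00 = 4:05 AM on Oct 13.
Elapsed = 4:05 AM − 10:25 PM (+1 day) = 5 hours 40 minutes.

5 hours 40 minutes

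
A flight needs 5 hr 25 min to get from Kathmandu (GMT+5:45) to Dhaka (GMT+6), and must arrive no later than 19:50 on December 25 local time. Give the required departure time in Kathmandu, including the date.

14:10 on Dec 25

Target arrival in UTC: 19:50 − 6:00 = 13:50 on Dec 25.
Subtract 5 hours 25 minutes → departure 08:25 UTC on Dec 25.
Kathmandu is UTC+5:45: 08:25 + 5:45 = 14:10 on Dec 25.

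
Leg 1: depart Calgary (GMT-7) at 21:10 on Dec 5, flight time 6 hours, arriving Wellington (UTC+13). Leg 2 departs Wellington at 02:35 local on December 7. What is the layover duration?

Convert departure to UTC: 21:10 + 7:00 = 04:10 UTC on Dec 6.
Add 6 hours flight time → 10:10 UTC.
Wellington is UTC+13:00, so local arrival = 10:10 + 13:00 = 23:10 on Dec 6.
Layover = 02:35 − 23:10 (+1 day) = 3 hours 25 minutes.

3 hours 25 minutes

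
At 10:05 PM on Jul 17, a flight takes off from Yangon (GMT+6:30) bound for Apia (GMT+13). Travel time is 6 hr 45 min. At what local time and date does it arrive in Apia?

11:20 AM on July 18

Convert departure to UTC: 10:05 PM − 6:30 = 3:35 PM UTC on Jul 17.
Add 6 hours 45 minutes travel time → 10:20 PM UTC.
Apia is UTC+13:00, so local arrival = 10:20 PM + 13:00 = 11:20 AM on Jul 18.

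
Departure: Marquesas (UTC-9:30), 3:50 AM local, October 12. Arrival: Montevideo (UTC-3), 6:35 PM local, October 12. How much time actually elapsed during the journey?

8 hours 15 minutes

Departure in UTC: 3:50 AM + 9:30 = 1:20 PM on Oct 12.
Arrival in UTC: 6:35 PM + 3:00 = 9:35 PM on Oct 12.
Elapsed = 9:35 PM − 1:20 PM = 8 hours 15 minutes.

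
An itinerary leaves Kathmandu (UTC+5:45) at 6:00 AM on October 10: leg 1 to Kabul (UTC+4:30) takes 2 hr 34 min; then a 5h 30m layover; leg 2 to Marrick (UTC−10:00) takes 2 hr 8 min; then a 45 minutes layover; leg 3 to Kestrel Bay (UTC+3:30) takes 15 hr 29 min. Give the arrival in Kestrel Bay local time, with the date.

Convert departure to UTC: 6:00 AM − 5:45 = 12:15 AM UTC on Oct 10.
Add 2 hours 34 minutes leg 1 → 2:49 AM UTC.
Add 5 hours and 30 minutes layover in Kabul → 8:19 AM UTC.
Add 2 hours 8 minutes leg 2 → 10:27 AM UTC.
Add 45 minutes layover in Marrick → 11:12 AM UTC.
Add 15 hours and 29 minutes leg 3 → 2:41 AM UTC (Oct 11).
Kestrel Bay is UTC+3:30, so local arrival = 2:41 AM + 3:30 = 6:11 AM on Oct 11.

6:11 AM on October 11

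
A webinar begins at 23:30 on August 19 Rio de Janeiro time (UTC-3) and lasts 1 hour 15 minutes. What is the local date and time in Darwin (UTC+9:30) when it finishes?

13:15 on August 20

Convert start to UTC: 23:30 + 3:00 = 02:30 UTC on Aug 20.
Add 1 hour 15 minutes duration → 03:45 UTC.
Darwin is UTC+9:30, so local end time = 03:45 + 9:30 = 13:15 on Aug 20.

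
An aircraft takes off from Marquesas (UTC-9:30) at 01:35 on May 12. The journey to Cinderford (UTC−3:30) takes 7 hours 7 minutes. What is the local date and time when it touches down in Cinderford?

Convert departure to UTC: 01:35 + 9:30 = 11:05 UTC on May 12.
Add 7 hours 7 minutes travel time → 18:12 UTC.
Cinderford is UTC−3:30, so local arrival = 18:12 − 3:30 = 14:42 on May 12.

14:42 on May 12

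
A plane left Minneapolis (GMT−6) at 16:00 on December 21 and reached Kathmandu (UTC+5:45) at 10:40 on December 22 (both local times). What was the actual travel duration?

6 hours 55 minutes

Kathmandu is 11:45 ahead of Minneapolis.
Clock-face elapsed time (ignoring zones) is 18 hours 40 minutes.
Actual elapsed = 18 hours 40 minutes − 11:45 = 6 hours 55 minutes.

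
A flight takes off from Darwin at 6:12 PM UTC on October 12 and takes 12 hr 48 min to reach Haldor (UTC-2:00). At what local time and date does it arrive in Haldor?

Departure is given in UTC: 6:12 PM on Oct 12.
Add 12 hours 48 minutes → 7:00 AM UTC (Oct 13).
Haldor is UTC−2:00: 7:00 AM − 2:00 = 5:00 AM on Oct 13.

5:00 AM on October 13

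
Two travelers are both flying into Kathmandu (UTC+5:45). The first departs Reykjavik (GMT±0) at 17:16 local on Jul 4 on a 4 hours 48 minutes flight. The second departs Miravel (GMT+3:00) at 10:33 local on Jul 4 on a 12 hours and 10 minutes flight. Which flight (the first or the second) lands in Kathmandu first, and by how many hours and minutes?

Flight 1 departs at 17:16 UTC (Jul 4).
+4 hours and 48 minutes → arrive 22:04 UTC on Jul 4.
Flight 2 in UTC: 10:33 − 3:00 = 07:33 on Jul 4.
+12 hours and 10 minutes → arrive 19:43 UTC on Jul 4.
Flight 2 lands earlier by 2 hours 21 minutes.

the second, by 2 hours 21 minutes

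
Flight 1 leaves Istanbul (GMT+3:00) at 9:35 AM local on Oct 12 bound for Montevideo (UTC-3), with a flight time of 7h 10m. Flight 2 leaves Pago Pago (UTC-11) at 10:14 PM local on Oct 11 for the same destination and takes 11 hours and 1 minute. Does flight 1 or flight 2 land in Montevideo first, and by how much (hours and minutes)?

the first, by 6 hours 30 minutes

Flight 1 in UTC: 9:35 AM − 3:00 = 6:35 AM on Oct 12.
+7 hours 10 minutes → arrive 1:45 PM UTC on Oct 12.
Flight 2 in UTC: 10:14 PM + 11:00 = 9:14 AM on Oct 12.
+11 hours 1 minute → arrive 8:15 PM UTC on Oct 12.
Flight 1 lands earlier by 6 hours 30 minutes.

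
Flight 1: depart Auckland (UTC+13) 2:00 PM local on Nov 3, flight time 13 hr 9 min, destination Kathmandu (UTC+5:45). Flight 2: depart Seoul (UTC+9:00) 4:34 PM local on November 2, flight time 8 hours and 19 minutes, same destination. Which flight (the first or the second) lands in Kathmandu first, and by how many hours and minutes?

Flight 1 in UTC: 2:00 PM − 13:00 = 1:00 AM on Nov 3.
+13 hours 9 minutes → arrive 2:09 PM UTC on Nov 3.
Flight 2 in UTC: 4:34 PM − 9:00 = 7:34 AM on Nov 2.
+8 hours 19 minutes → arrive 3:53 PM UTC on Nov 2.
Flight 2 lands earlier by 22 hours 16 minutes.

the second, by 22 hours 16 minutes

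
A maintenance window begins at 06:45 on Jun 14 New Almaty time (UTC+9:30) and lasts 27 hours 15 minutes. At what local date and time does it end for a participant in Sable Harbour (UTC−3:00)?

21:30 on June 14

Convert start to UTC: 06:45 − 9:30 = 21:15 UTC on Jun 13.
Add 27 hours 15 minutes duration → 00:30 UTC (Jun 15).
Sable Harbour is UTC−3:00, so local end time = 00:30 − 3:00 = 21:30 on Jun 14.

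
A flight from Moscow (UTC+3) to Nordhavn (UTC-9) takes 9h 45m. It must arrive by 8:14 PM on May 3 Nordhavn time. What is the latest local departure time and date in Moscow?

10:29 PM on May 3

Target arrival in UTC: 8:14 PM + 9:00 = 5:14 AM on May 4.
Subtract 9 hours 45 minutes → departure 7:29 PM UTC on May 3.
Moscow is UTC+3:00: 7:29 PM + 3:00 = 10:29 PM on May 3.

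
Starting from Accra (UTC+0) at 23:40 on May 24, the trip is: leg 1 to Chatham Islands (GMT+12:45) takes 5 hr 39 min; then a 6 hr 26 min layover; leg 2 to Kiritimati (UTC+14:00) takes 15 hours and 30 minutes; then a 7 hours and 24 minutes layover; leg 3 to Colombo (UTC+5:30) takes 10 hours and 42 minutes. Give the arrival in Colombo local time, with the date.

Accra is at UTC+0, so departure is already 23:40 UTC on May 24.
Add 5 hours 39 minutes leg 1 → 05:19 UTC (May 25).
Add 6 hours 26 minutes layover in Chatham Islands → 11:45 UTC.
Add 15 hours and 30 minutes leg 2 → 03:15 UTC (May 26).
Add 7 hours 24 minutes layover in Kiritimati → 10:39 UTC.
Add 10 hours 42 minutes leg 3 → 21:21 UTC.
Colombo is UTC+5:30, so local arrival = 21:21 + 5:30 = 02:51 on May 27.

02:51 on May 27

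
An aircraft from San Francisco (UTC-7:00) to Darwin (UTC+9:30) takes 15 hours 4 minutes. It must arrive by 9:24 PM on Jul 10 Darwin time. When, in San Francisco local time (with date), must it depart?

1:50 PM on July 9

Target arrival in UTC: 9:24 PM − 9:30 = 11:54 AM on Jul 10.
Subtract 15 hours 4 minutes → departure 8:50 PM UTC on Jul 9.
San Francisco is UTC−7:00: 8:50 PM − 7:00 = 1:50 PM on Jul 9.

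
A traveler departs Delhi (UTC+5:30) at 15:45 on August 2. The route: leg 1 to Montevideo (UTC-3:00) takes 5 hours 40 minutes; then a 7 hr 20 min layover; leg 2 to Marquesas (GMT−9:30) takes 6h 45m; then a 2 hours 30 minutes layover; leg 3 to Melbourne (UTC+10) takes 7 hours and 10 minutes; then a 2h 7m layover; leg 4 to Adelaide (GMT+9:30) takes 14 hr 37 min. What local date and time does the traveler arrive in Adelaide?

17:54 on August 4

Convert departure to UTC: 15:45 − 5:30 = 10:15 UTC on Aug 2.
Add 5 hours and 40 minutes leg 1 → 15:55 UTC.
Add 7 hours and 20 minutes layover in Montevideo → 23:15 UTC.
Add 6 hours 45 minutes leg 2 → 06:00 UTC (Aug 3).
Add 2 hours 30 minutes layover in Marquesas → 08:30 UTC.
Add 7 hours and 10 minutes leg 3 → 15:40 UTC.
Add 2 hours 7 minutes layover in Melbourne → 17:47 UTC.
Add 14 hours 37 minutes leg 4 → 08:24 UTC (Aug 4).
Adelaide is UTC+9:30, so local arrival = 08:24 + 9:30 = 17:54 on Aug 4.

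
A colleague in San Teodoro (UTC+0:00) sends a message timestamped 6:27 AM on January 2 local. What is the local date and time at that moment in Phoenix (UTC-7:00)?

11:27 PM on Jan 1

San Teodoro is UTC+0 so that is 6:27 AM UTC.
Phoenix is UTC−7:00: 6:27 AM − 7:00 = 11:27 PM on Jan 1.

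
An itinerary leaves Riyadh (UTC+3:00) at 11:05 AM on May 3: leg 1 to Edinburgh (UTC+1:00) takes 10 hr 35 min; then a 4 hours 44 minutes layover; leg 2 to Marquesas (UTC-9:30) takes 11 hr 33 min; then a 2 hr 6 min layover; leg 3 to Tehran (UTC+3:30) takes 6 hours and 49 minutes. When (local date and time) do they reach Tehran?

Convert departure to UTC: 11:05 AM − 3:00 = 8:05 AM UTC on May 3.
Add 10 hours 35 minutes leg 1 → 6:40 PM UTC.
Add 4 hours 44 minutes layover in Edinburgh → 11:24 PM UTC.
Add 11 hours and 33 minutes leg 2 → 10:57 AM UTC (May 4).
Add 2 hours 6 minutes layover in Marquesas → 1:03 PM UTC.
Add 6 hours and 49 minutes leg 3 → 7:52 PM UTC.
Tehran is UTC+3:30, so local arrival = 7:52 PM + 3:30 = 11:22 PM on May 4.

11:22 PM on May 4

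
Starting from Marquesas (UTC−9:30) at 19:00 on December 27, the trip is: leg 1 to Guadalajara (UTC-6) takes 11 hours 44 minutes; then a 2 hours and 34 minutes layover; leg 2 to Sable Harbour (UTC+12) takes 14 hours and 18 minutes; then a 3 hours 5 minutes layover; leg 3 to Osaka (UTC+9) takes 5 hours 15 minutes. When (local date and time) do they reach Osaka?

Convert departure to UTC: 19:00 + 9:30 = 04:30 UTC on Dec 28.
Add 11 hours and 44 minutes leg 1 → 16:14 UTC.
Add 2 hours and 34 minutes layover in Guadalajara → 18:48 UTC.
Add 14 hours and 18 minutes leg 2 → 09:06 UTC (Dec 29).
Add 3 hours 5 minutes layover in Sable Harbour → 12:11 UTC.
Add 5 hours 15 minutes leg 3 → 17:26 UTC.
Osaka is UTC+9:00, so local arrival = 17:26 + 9:00 = 02:26 on Dec 30.

02:26 on Dec 30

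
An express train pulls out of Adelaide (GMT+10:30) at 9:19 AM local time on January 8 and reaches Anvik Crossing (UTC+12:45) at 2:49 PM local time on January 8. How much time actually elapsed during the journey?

3 hours 15 minutes

Departure in UTC: 9:19 AM − 10:30 = 10:49 PM on Jan 7.
Arrival in UTC: 2:49 PM − 12:45 = 2:04 AM on Jan 8.
Elapsed = 2:04 AM − 10:49 PM (+1 day) = 3 hours 15 minutes.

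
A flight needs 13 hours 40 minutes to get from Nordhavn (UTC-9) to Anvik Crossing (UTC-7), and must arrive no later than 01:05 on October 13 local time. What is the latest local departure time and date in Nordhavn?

Target arrival in UTC: 01:05 + 7:00 = 08:05 on Oct 13.
Subtract 13 hours and 40 minutes → departure 18:25 UTC on Oct 12.
Nordhavn is UTC−9:00: 18:25 − 9:00 = 09:25 on Oct 12.

09:25 on October 12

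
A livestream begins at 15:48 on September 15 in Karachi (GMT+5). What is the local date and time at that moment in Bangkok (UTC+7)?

17:48 on Sep 15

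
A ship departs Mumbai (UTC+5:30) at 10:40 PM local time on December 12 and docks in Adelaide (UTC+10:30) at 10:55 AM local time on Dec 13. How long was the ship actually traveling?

7 hours 15 minutes

Departure in UTC: 10:40 PM − 5:30 = 5:10 PM on Dec 12.
Arrival in UTC: 10:55 AM − 10:30 = 12:25 AM on Dec 13.
Elapsed = 12:25 AM − 5:10 PM (+1 day) = 7 hours 15 minutes.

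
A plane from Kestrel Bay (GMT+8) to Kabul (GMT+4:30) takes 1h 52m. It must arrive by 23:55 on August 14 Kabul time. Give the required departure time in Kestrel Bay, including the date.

01:33 on Aug 15

Target arrival in UTC: 23:55 − 4:30 = 19:25 on Aug 14.
Subtract 1 hour 52 minutes → departure 17:33 UTC on Aug 14.
Kestrel Bay is UTC+8:00: 17:33 + 8:00 = 01:33 on Aug 15.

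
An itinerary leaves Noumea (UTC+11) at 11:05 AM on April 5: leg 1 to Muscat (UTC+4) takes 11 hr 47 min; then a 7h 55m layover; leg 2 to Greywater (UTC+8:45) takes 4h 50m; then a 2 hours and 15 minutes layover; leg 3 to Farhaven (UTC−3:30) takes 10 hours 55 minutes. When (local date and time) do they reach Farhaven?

Convert departure to UTC: 11:05 AM − 11:00 = 12:05 AM UTC on Apr 5.
Add 11 hours 47 minutes leg 1 → 11:52 AM UTC.
Add 7 hours and 55 minutes layover in Muscat → 7:47 PM UTC.
Add 4 hours and 50 minutes leg 2 → 12:37 AM UTC (Apr 6).
Add 2 hours 15 minutes layover in Greywater → 2:52 AM UTC.
Add 10 hours and 55 minutes leg 3 → 1:47 PM UTC.
Farhaven is UTC−3:30, so local arrival = 1:47 PM − 3:30 = 10:17 AM on Apr 6.

10:17 AM on April 6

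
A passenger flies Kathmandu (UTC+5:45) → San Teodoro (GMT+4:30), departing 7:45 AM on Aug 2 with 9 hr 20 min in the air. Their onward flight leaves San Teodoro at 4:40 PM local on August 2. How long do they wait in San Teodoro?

Convert departure to UTC: 7:45 AM − 5:45 = 2:00 AM UTC on Aug 2.
Add 9 hours and 20 minutes flight time → 11:20 AM UTC.
San Teodoro is UTC+4:30, so local arrival = 11:20 AM + 4:30 = 3:50 PM on Aug 2.
Layover = 4:40 PM − 3:50 PM = 50 minutes.

50 minutes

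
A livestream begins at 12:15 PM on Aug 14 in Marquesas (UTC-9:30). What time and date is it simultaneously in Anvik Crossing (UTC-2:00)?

7:45 PM on Aug 14

In UTC: 12:15 PM + 9:30 = 9:45 PM on Aug 14.
Anvik Crossing is UTC−2:00: 9:45 PM − 2:00 = 7:45 PM on Aug 14.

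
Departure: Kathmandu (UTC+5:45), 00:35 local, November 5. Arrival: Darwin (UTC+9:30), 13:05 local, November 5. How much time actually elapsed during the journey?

8 hours 45 minutes

Darwin is 3:45 ahead of Kathmandu.
Clock-face elapsed time (ignoring zones) is 12 hours 30 minutes.
Actual elapsed = 12 hours 30 minutes − 3:45 = 8 hours 45 minutes.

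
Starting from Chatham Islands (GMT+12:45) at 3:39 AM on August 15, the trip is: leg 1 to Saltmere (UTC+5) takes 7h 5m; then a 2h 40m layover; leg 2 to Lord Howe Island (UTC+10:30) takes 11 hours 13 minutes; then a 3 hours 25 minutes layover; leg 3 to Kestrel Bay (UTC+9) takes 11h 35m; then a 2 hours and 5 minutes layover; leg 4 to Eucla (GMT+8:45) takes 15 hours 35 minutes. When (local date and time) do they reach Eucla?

5:17 AM on Aug 17

Convert departure to UTC: 3:39 AM − 12:45 = 2:54 PM UTC on Aug 14.
Add 7 hours and 5 minutes leg 1 → 9:59 PM UTC.
Add 2 hours and 40 minutes layover in Saltmere → 12:39 AM UTC (Aug 15).
Add 11 hours and 13 minutes leg 2 → 11:52 AM UTC.
Add 3 hours 25 minutes layover in Lord Howe Island → 3:17 PM UTC.
Add 11 hours and 35 minutes leg 3 → 2:52 AM UTC (Aug 16).
Add 2 hours 5 minutes layover in Kestrel Bay → 4:57 AM UTC.
Add 15 hours 35 minutes leg 4 → 8:32 PM UTC.
Eucla is UTC+8:45, so local arrival = 8:32 PM + 8:45 = 5:17 AM on Aug 17.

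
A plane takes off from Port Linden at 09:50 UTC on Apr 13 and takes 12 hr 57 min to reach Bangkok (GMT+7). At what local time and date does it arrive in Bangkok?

Departure is given in UTC: 09:50 on Apr 13.
Add 12 hours and 57 minutes → 22:47 UTC.
Bangkok is UTC+7:00: 22:47 + 7:00 = 05:47 on Apr 14.

05:47 on Apr 14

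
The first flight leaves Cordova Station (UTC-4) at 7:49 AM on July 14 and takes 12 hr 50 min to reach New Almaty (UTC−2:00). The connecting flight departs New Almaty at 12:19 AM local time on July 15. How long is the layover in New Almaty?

1 hour 40 minutes

Convert departure to UTC: 7:49 AM + 4:00 = 11:49 AM UTC on Jul 14.
Add 12 hours and 50 minutes flight time → 12:39 AM UTC (Jul 15).
New Almaty is UTC−2:00, so local arrival = 12:39 AM − 2:00 = 10:39 PM on Jul 14.
Layover = 12:19 AM − 10:39 PM (+1 day) = 1 hour 40 minutes.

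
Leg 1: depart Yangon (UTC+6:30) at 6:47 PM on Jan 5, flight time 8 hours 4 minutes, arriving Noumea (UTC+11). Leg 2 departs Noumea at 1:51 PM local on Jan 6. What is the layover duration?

6 hours 30 minutes

Convert departure to UTC: 6:47 PM − 6:30 = 12:17 PM UTC on Jan 5.
Add 8 hours 4 minutes flight time → 8:21 PM UTC.
Noumea is UTC+11:00, so local arrival = 8:21 PM + 11:00 = 7:21 AM on Jan 6.
Layover = 1:51 PM − 7:21 AM = 6 hours 30 minutes.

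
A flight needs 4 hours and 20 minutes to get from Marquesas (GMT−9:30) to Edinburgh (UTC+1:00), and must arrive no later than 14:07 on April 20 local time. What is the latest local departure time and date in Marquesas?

Target arrival in UTC: 14:07 − 1:00 = 13:07 on Apr 20.
Subtract 4 hours and 20 minutes → departure 08:47 UTC on Apr 20.
Marquesas is UTC−9:30: 08:47 − 9:30 = 23:17 on Apr 19.

23:17 on April 19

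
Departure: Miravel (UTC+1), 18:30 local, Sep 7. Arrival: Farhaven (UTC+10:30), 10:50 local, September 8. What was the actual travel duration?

Departure in UTC: 18:30 − 1:00 = 17:30 on Sep 7.
Arrival in UTC: 10:50 − 10:30 = 00:20 on Sep 8.
Elapsed = 00:20 − 17:30 (+1 day) = 6 hours 50 minutes.

6 hours 50 minutes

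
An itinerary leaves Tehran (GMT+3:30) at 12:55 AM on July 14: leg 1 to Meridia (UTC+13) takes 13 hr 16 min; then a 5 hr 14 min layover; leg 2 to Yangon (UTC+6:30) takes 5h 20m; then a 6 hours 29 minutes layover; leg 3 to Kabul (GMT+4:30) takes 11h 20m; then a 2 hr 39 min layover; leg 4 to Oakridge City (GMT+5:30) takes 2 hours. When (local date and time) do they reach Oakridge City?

1:13 AM on Jul 16

Convert departure to UTC: 12:55 AM − 3:30 = 9:25 PM UTC on Jul 13.
Add 13 hours 16 minutes leg 1 → 10:41 AM UTC (Jul 14).
Add 5 hours and 14 minutes layover in Meridia → 3:55 PM UTC.
Add 5 hours and 20 minutes leg 2 → 9:15 PM UTC.
Add 6 hours and 29 minutes layover in Yangon → 3:44 AM UTC (Jul 15).
Add 11 hours 20 minutes leg 3 → 3:04 PM UTC.
Add 2 hours and 39 minutes layover in Kabul → 5:43 PM UTC.
Add 2 hours leg 4 → 7:43 PM UTC.
Oakridge City is UTC+5:30, so local arrival = 7:43 PM + 5:30 = 1:13 AM on Jul 16.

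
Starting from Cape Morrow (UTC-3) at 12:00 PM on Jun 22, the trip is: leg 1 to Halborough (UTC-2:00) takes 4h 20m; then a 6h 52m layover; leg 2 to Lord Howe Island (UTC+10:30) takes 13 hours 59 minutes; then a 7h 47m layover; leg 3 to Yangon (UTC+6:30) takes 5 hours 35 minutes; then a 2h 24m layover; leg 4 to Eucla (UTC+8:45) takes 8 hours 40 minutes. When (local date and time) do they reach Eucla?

1:22 AM on June 25

Convert departure to UTC: 12:00 PM + 3:00 = 3:00 PM UTC on Jun 22.
Add 4 hours 20 minutes leg 1 → 7:20 PM UTC.
Add 6 hours and 52 minutes layover in Halborough → 2:12 AM UTC (Jun 23).
Add 13 hours 59 minutes leg 2 → 4:11 PM UTC.
Add 7 hours and 47 minutes layover in Lord Howe Island → 11:58 PM UTC.
Add 5 hours and 35 minutes leg 3 → 5:33 AM UTC (Jun 24).
Add 2 hours and 24 minutes layover in Yangon → 7:57 AM UTC.
Add 8 hours 40 minutes leg 4 → 4:37 PM UTC.
Eucla is UTC+8:45, so local arrival = 4:37 PM + 8:45 = 1:22 AM on Jun 25.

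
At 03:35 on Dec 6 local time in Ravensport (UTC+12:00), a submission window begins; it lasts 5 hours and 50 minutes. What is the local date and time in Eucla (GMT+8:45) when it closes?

06:10 on December 6

Convert start to UTC: 03:35 − 12:00 = 15:35 UTC on Dec 5.
Add 5 hours 50 minutes duration → 21:25 UTC.
Eucla is UTC+8:45, so local end time = 21:25 + 8:45 = 06:10 on Dec 6.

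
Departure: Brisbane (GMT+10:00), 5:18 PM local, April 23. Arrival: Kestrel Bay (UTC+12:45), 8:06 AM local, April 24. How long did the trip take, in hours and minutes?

Kestrel Bay is 2:45 ahead of Brisbane.
Clock-face elapsed time (ignoring zones) is 14 hours 48 minutes.
Actual elapsed = 14 hours 48 minutes − 2:45 = 12 hours 3 minutes.

12 hours 3 minutes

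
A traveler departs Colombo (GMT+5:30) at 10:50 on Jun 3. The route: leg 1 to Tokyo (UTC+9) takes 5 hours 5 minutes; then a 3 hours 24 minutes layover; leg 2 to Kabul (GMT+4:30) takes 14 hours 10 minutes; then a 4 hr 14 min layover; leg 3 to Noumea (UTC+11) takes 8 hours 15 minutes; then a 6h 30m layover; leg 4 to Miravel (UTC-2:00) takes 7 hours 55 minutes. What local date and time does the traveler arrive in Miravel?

04:53 on June 5

Convert departure to UTC: 10:50 − 5:30 = 05:20 UTC on Jun 3.
Add 5 hours 5 minutes leg 1 → 10:25 UTC.
Add 3 hours 24 minutes layover in Tokyo → 13:49 UTC.
Add 14 hours 10 minutes leg 2 → 03:59 UTC (Jun 4).
Add 4 hours 14 minutes layover in Kabul → 08:13 UTC.
Add 8 hours and 15 minutes leg 3 → 16:28 UTC.
Add 6 hours and 30 minutes layover in Noumea → 22:58 UTC.
Add 7 hours 55 minutes leg 4 → 06:53 UTC (Jun 5).
Miravel is UTC−2:00, so local arrival = 06:53 − 2:00 = 04:53 on Jun 5.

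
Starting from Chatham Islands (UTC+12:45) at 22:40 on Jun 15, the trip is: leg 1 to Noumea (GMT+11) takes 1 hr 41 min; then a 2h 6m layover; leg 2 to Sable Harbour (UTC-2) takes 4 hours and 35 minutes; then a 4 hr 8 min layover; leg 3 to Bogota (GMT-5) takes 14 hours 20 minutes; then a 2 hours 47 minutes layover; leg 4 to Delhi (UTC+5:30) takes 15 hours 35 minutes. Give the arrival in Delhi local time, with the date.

12:37 on June 17

Convert departure to UTC: 22:40 − 12:45 = 09:55 UTC on Jun 15.
Add 1 hour 41 minutes leg 1 → 11:36 UTC.
Add 2 hours 6 minutes layover in Noumea → 13:42 UTC.
Add 4 hours 35 minutes leg 2 → 18:17 UTC.
Add 4 hours 8 minutes layover in Sable Harbour → 22:25 UTC.
Add 14 hours 20 minutes leg 3 → 12:45 UTC (Jun 16).
Add 2 hours and 47 minutes layover in Bogota → 15:32 UTC.
Add 15 hours and 35 minutes leg 4 → 07:07 UTC (Jun 17).
Delhi is UTC+5:30, so local arrival = 07:07 + 5:30 = 12:37 on Jun 17.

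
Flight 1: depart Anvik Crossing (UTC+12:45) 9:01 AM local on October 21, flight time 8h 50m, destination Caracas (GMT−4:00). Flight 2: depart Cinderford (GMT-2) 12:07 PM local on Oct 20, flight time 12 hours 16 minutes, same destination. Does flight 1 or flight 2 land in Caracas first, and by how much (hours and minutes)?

the second, by 2 hours 43 minutes

Flight 1 in UTC: 9:01 AM − 12:45 = 8:16 PM on Oct 20.
+8 hours 50 minutes → arrive 5:06 AM UTC on Oct 21.
Flight 2 in UTC: 12:07 PM + 2:00 = 2:07 PM on Oct 20.
+12 hours 16 minutes → arrive 2:23 AM UTC on Oct 21.
Flight 2 lands earlier by 2 hours 43 minutes.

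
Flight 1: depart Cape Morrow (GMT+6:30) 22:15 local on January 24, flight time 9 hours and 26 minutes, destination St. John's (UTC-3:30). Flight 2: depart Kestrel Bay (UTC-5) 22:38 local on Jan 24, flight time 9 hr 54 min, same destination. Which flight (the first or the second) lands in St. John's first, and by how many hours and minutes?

the first, by 12 hours 21 minutes

Flight 1 in UTC: 22:15 − 6:30 = 15:45 on Jan 24.
+9 hours 26 minutes → arrive 01:11 UTC on Jan 25.
Flight 2 in UTC: 22:38 + 5:00 = 03:38 on Jan 25.
+9 hours and 54 minutes → arrive 13:32 UTC on Jan 25.
Flight 1 lands earlier by 12 hours 21 minutes.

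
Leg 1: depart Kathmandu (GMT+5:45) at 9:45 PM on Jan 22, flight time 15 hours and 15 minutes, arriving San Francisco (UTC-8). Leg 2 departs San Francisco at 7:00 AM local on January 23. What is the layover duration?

7 hours 45 minutes

Convert departure to UTC: 9:45 PM − 5:45 = 4:00 PM UTC on Jan 22.
Add 15 hours 15 minutes flight time → 7:15 AM UTC (Jan 23).
San Francisco is UTC−8:00, so local arrival = 7:15 AM − 8:00 = 11:15 PM on Jan 22.
Layover = 7:00 AM − 11:15 PM (+1 day) = 7 hours 45 minutes.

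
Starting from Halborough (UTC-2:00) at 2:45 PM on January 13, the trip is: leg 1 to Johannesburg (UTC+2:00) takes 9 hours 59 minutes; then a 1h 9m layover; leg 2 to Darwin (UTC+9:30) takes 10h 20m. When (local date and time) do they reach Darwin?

11:43 PM on January 14

Convert departure to UTC: 2:45 PM + 2:00 = 4:45 PM UTC on Jan 13.
Add 9 hours and 59 minutes leg 1 → 2:44 AM UTC (Jan 14).
Add 1 hour and 9 minutes layover in Johannesburg → 3:53 AM UTC.
Add 10 hours 20 minutes leg 2 → 2:13 PM UTC.
Darwin is UTC+9:30, so local arrival = 2:13 PM + 9:30 = 11:43 PM on Jan 14.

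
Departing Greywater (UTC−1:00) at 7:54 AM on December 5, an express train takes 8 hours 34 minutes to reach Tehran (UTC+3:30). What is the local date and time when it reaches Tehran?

Convert departure to UTC: 7:54 AM + 1:00 = 8:54 AM UTC on Dec 5.
Add 8 hours 34 minutes travel time → 5:28 PM UTC.
Tehran is UTC+3:30, so local arrival = 5:28 PM + 3:30 = 8:58 PM on Dec 5.

8:58 PM on Dec 5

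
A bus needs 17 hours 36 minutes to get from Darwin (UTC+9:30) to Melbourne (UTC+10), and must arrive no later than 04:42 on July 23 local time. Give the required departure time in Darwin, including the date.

Target arrival in UTC: 04:42 − 10:00 = 18:42 on Jul 22.
Subtract 17 hours 36 minutes → departure 01:06 UTC on Jul 22.
Darwin is UTC+9:30: 01:06 + 9:30 = 10:36 on Jul 22.

10:36 on July 22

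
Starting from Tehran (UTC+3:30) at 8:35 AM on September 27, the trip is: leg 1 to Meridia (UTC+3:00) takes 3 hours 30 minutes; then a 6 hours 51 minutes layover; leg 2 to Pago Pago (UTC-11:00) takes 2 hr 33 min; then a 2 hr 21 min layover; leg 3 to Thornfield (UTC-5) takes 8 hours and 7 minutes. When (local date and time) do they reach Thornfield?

Convert departure to UTC: 8:35 AM − 3:30 = 5:05 AM UTC on Sep 27.
Add 3 hours and 30 minutes leg 1 → 8:35 AM UTC.
Add 6 hours 51 minutes layover in Meridia → 3:26 PM UTC.
Add 2 hours 33 minutes leg 2 → 5:59 PM UTC.
Add 2 hours and 21 minutes layover in Pago Pago → 8:20 PM UTC.
Add 8 hours 7 minutes leg 3 → 4:27 AM UTC (Sep 28).
Thornfield is UTC−5:00, so local arrival = 4:27 AM − 5:00 = 11:27 PM on Sep 27.

11:27 PM on Sep 27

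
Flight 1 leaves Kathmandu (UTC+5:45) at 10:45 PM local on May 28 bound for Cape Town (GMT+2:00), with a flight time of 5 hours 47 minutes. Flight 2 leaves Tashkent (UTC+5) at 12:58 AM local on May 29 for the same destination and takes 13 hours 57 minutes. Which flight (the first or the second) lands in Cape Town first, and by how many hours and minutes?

the first, by 11 hours 8 minutes

Flight 1 in UTC: 10:45 PM − 5:45 = 5:00 PM on May 28.
+5 hours 47 minutes → arrive 10:47 PM UTC on May 28.
Flight 2 in UTC: 12:58 AM − 5:00 = 7:58 PM on May 28.
+13 hours and 57 minutes → arrive 9:55 AM UTC on May 29.
Flight 1 lands earlier by 11 hours 8 minutes.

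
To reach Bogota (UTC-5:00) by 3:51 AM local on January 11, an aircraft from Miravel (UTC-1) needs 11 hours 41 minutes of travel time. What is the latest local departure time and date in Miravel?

8:10 PM on Jan 10

Target arrival in UTC: 3:51 AM + 5:00 = 8:51 AM on Jan 11.
Subtract 11 hours and 41 minutes → departure 9:10 PM UTC on Jan 10.
Miravel is UTC−1:00: 9:10 PM − 1:00 = 8:10 PM on Jan 10.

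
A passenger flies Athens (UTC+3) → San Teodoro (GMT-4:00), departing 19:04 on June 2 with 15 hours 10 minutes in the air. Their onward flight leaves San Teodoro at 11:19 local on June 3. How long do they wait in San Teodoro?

8 hours 5 minutes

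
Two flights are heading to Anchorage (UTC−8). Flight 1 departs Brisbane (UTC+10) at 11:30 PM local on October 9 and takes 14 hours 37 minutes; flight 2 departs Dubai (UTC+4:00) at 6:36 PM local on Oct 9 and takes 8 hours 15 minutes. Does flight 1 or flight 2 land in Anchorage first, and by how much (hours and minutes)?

Flight 1 in UTC: 11:30 PM − 10:00 = 1:30 PM on Oct 9.
+14 hours and 37 minutes → arrive 4:07 AM UTC on Oct 10.
Flight 2 in UTC: 6:36 PM − 4:00 = 2:36 PM on Oct 9.
+8 hours 15 minutes → arrive 10:51 PM UTC on Oct 9.
Flight 2 lands earlier by 5 hours 16 minutes.

the second, by 5 hours 16 minutes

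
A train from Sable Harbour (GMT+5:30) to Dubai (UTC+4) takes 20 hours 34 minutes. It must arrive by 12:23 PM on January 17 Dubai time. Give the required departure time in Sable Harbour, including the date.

5:19 PM on January 16

Target arrival in UTC: 12:23 PM − 4:00 = 8:23 AM on Jan 17.
Subtract 20 hours and 34 minutes → departure 11:49 AM UTC on Jan 16.
Sable Harbour is UTC+5:30: 11:49 AM + 5:30 = 5:19 PM on Jan 16.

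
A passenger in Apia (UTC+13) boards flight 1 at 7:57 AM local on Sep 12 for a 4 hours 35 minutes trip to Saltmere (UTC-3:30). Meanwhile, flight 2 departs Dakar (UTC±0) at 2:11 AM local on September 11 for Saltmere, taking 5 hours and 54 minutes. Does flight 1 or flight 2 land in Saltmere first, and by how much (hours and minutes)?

Flight 1 in UTC: 7:57 AM − 13:00 = 6:57 PM on Sep 11.
+4 hours 35 minutes → arrive 11:32 PM UTC on Sep 11.
Flight 2 departs at 2:11 AM UTC (Sep 11).
+5 hours and 54 minutes → arrive 8:05 AM UTC on Sep 11.
Flight 2 lands earlier by 15 hours 27 minutes.

the second, by 15 hours 27 minutes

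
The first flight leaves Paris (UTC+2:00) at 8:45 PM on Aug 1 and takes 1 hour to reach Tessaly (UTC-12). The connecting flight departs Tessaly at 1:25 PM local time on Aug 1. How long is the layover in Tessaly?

5 hours 40 minutes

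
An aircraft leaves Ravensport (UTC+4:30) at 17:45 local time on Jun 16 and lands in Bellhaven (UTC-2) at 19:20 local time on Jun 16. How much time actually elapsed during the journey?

8 hours 5 minutes

Departure in UTC: 17:45 − 4:30 = 13:15 on Jun 16.
Arrival in UTC: 19:20 + 2:00 = 21:20 on Jun 16.
Elapsed = 21:20 − 13:15 = 8 hours 5 minutes.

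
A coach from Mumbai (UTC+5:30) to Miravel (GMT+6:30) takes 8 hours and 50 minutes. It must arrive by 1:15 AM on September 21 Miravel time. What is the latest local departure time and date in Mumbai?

Target arrival in UTC: 1:15 AM − 6:30 = 6:45 PM on Sep 20.
Subtract 8 hours and 50 minutes → departure 9:55 AM UTC on Sep 20.
Mumbai is UTC+5:30: 9:55 AM + 5:30 = 3:25 PM on Sep 20.

3:25 PM on September 20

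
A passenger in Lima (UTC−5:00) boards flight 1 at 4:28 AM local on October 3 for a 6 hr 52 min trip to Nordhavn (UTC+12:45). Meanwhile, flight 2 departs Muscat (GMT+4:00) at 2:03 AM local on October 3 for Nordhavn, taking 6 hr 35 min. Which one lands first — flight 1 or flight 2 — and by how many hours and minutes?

Flight 1 in UTC: 4:28 AM + 5:00 = 9:28 AM on Oct 3.
+6 hours and 52 minutes → arrive 4:20 PM UTC on Oct 3.
Flight 2 in UTC: 2:03 AM − 4:00 = 10:03 PM on Oct 2.
+6 hours 35 minutes → arrive 4:38 AM UTC on Oct 3.
Flight 2 lands earlier by 11 hours 42 minutes.

the second, by 11 hours 42 minutes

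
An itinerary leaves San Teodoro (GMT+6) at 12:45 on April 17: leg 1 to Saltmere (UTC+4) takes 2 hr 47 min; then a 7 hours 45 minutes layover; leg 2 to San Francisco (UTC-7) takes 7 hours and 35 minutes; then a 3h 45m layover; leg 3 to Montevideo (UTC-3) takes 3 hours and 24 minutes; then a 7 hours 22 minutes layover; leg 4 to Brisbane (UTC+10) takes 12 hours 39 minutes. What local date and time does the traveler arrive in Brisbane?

14:02 on April 19

Convert departure to UTC: 12:45 − 6:00 = 06:45 UTC on Apr 17.
Add 2 hours and 47 minutes leg 1 → 09:32 UTC.
Add 7 hours and 45 minutes layover in Saltmere → 17:17 UTC.
Add 7 hours and 35 minutes leg 2 → 00:52 UTC (Apr 18).
Add 3 hours and 45 minutes layover in San Francisco → 04:37 UTC.
Add 3 hours and 24 minutes leg 3 → 08:01 UTC.
Add 7 hours and 22 minutes layover in Montevideo → 15:23 UTC.
Add 12 hours and 39 minutes leg 4 → 04:02 UTC (Apr 19).
Brisbane is UTC+10:00, so local arrival = 04:02 + 10:00 = 14:02 on Apr 19.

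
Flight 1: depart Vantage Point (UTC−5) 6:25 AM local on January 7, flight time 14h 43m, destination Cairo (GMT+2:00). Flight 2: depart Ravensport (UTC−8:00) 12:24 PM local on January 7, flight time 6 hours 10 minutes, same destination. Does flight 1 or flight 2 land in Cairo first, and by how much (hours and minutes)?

Flight 1 in UTC: 6:25 AM + 5:00 = 11:25 AM on Jan 7.
+14 hours and 43 minutes → arrive 2:08 AM UTC on Jan 8.
Flight 2 in UTC: 12:24 PM + 8:00 = 8:24 PM on Jan 7.
+6 hours and 10 minutes → arrive 2:34 AM UTC on Jan 8.
Flight 1 lands earlier by 26 minutes.

the first, by 26 minutes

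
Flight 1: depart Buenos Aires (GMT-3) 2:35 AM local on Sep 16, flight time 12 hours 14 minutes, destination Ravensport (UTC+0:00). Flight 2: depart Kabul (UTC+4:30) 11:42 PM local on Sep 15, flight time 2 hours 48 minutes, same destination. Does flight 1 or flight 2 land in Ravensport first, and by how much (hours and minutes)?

Flight 1 in UTC: 2:35 AM + 3:00 = 5:35 AM on Sep 16.
+12 hours 14 minutes → arrive 5:49 PM UTC on Sep 16.
Flight 2 in UTC: 11:42 PM − 4:30 = 7:12 PM on Sep 15.
+2 hours 48 minutes → arrive 10:00 PM UTC on Sep 15.
Flight 2 lands earlier by 19 hours 49 minutes.

the second, by 19 hours 49 minutes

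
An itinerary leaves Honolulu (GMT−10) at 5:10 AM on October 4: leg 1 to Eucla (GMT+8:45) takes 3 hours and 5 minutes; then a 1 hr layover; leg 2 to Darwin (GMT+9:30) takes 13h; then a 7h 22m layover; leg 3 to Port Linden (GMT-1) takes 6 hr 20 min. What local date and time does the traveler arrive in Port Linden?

8:57 PM on October 5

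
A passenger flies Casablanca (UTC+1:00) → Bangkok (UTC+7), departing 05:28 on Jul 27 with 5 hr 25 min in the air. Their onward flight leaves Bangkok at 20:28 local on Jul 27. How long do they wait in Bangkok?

3 hours 35 minutes

Convert departure to UTC: 05:28 − 1:00 = 04:28 UTC on Jul 27.
Add 5 hours and 25 minutes flight time → 09:53 UTC.
Bangkok is UTC+7:00, so local arrival = 09:53 + 7:00 = 16:53 on Jul 27.
Layover = 20:28 − 16:53 = 3 hours 35 minutes.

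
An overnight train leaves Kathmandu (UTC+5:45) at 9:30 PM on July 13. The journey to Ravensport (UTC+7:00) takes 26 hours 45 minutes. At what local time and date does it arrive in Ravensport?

1:30 AM on Jul 15

Ravensport is 1:15 ahead of Kathmandu.
After 26 hours and 45 minutes it is 12:15 AM (Jul 15) in Kathmandu.
Shift by the zone difference: 12:15 AM + 1:15 = 1:30 AM on Jul 15 in Ravensport.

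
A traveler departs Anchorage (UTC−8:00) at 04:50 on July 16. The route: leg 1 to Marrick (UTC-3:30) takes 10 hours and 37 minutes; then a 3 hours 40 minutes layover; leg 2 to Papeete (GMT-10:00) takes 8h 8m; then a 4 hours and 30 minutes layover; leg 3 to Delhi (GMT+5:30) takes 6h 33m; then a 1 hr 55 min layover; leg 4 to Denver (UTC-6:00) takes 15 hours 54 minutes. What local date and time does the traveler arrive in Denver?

Convert departure to UTC: 04:50 + 8:00 = 12:50 UTC on Jul 16.
Add 10 hours and 37 minutes leg 1 → 23:27 UTC.
Add 3 hours 40 minutes layover in Marrick → 03:07 UTC (Jul 17).
Add 8 hours and 8 minutes leg 2 → 11:15 UTC.
Add 4 hours 30 minutes layover in Papeete → 15:45 UTC.
Add 6 hours and 33 minutes leg 3 → 22:18 UTC.
Add 1 hour and 55 minutes layover in Delhi → 00:13 UTC (Jul 18).
Add 15 hours 54 minutes leg 4 → 16:07 UTC.
Denver is UTC−6:00, so local arrival = 16:07 − 6:00 = 10:07 on Jul 18.

10:07 on July 18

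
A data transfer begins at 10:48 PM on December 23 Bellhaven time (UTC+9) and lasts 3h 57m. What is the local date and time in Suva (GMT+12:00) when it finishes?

5:45 AM on December 24

Convert start to UTC: 10:48 PM − 9:00 = 1:48 PM UTC on Dec 23.
Add 3 hours 57 minutes duration → 5:45 PM UTC.
Suva is UTC+12:00, so local end time = 5:45 PM + 12:00 = 5:45 AM on Dec 24.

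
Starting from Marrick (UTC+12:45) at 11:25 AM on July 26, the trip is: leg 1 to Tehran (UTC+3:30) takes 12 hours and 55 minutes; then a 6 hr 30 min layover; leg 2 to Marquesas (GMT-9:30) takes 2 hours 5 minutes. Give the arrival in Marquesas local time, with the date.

10:40 AM on July 26

Convert departure to UTC: 11:25 AM − 12:45 = 10:40 PM UTC on Jul 25.
Add 12 hours 55 minutes leg 1 → 11:35 AM UTC (Jul 26).
Add 6 hours 30 minutes layover in Tehran → 6:05 PM UTC.
Add 2 hours 5 minutes leg 2 → 8:10 PM UTC.
Marquesas is UTC−9:30, so local arrival = 8:10 PM − 9:30 = 10:40 AM on Jul 26.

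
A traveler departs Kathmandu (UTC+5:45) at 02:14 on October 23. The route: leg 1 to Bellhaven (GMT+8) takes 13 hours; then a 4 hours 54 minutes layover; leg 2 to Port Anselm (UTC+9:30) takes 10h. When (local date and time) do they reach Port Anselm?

09:53 on October 24

Convert departure to UTC: 02:14 − 5:45 = 20:29 UTC on Oct 22.
Add 13 hours leg 1 → 09:29 UTC (Oct 23).
Add 4 hours 54 minutes layover in Bellhaven → 14:23 UTC.
Add 10 hours leg 2 → 00:23 UTC (Oct 24).
Port Anselm is UTC+9:30, so local arrival = 00:23 + 9:30 = 09:53 on Oct 24.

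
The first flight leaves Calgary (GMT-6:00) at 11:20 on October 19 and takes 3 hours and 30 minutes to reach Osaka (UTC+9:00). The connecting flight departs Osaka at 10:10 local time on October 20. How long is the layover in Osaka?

Convert departure to UTC: 11:20 + 6:00 = 17:20 UTC on Oct 19.
Add 3 hours and 30 minutes flight time → 20:50 UTC.
Osaka is UTC+9:00, so local arrival = 20:50 + 9:00 = 05:50 on Oct 20.
Layover = 10:10 − 05:50 = 4 hours 20 minutes.

4 hours 20 minutes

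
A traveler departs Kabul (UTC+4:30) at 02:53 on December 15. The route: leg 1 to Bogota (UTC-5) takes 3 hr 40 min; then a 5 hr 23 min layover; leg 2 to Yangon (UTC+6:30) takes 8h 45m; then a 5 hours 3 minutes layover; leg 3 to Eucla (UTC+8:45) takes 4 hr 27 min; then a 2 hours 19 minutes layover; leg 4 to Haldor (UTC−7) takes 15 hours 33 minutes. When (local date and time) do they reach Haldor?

Convert departure to UTC: 02:53 − 4:30 = 22:23 UTC on Dec 14.
Add 3 hours and 40 minutes leg 1 → 02:03 UTC (Dec 15).
Add 5 hours and 23 minutes layover in Bogota → 07:26 UTC.
Add 8 hours and 45 minutes leg 2 → 16:11 UTC.
Add 5 hours and 3 minutes layover in Yangon → 21:14 UTC.
Add 4 hours and 27 minutes leg 3 → 01:41 UTC (Dec 16).
Add 2 hours and 19 minutes layover in Eucla → 04:00 UTC.
Add 15 hours and 33 minutes leg 4 → 19:33 UTC.
Haldor is UTC−7:00, so local arrival = 19:33 − 7:00 = 12:33 on Dec 16.

12:33 on December 16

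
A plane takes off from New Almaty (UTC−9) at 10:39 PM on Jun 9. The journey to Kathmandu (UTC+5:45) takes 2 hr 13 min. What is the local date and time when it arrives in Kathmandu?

3:37 PM on Jun 10

Convert departure to UTC: 10:39 PM + 9:00 = 7:39 AM UTC on Jun 10.
Add 2 hours 13 minutes travel time → 9:52 AM UTC.
Kathmandu is UTC+5:45, so local arrival = 9:52 AM + 5:45 = 3:37 PM on Jun 10.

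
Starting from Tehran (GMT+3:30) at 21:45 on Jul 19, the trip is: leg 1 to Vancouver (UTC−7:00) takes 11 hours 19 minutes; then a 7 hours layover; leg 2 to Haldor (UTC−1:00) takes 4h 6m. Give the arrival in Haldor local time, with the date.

Convert departure to UTC: 21:45 − 3:30 = 18:15 UTC on Jul 19.
Add 11 hours 19 minutes leg 1 → 05:34 UTC (Jul 20).
Add 7 hours layover in Vancouver → 12:34 UTC.
Add 4 hours and 6 minutes leg 2 → 16:40 UTC.
Haldor is UTC−1:00, so local arrival = 16:40 − 1:00 = 15:40 on Jul 20.

15:40 on July 20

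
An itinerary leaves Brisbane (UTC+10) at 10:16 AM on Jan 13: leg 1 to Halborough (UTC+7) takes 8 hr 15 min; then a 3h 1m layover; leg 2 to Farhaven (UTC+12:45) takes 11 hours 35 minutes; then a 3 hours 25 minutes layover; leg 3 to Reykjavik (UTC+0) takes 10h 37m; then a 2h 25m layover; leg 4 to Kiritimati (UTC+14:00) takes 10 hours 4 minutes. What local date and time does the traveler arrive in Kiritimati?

3:38 PM on January 15

Convert departure to UTC: 10:16 AM − 10:00 = 12:16 AM UTC on Jan 13.
Add 8 hours and 15 minutes leg 1 → 8:31 AM UTC.
Add 3 hours 1 minute layover in Halborough → 11:32 AM UTC.
Add 11 hours 35 minutes leg 2 → 11:07 PM UTC.
Add 3 hours 25 minutes layover in Farhaven → 2:32 AM UTC (Jan 14).
Add 10 hours 37 minutes leg 3 → 1:09 PM UTC.
Add 2 hours 25 minutes layover in Reykjavik → 3:34 PM UTC.
Add 10 hours and 4 minutes leg 4 → 1:38 AM UTC (Jan 15).
Kiritimati is UTC+14:00, so local arrival = 1:38 AM + 14:00 = 3:38 PM on Jan 15.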